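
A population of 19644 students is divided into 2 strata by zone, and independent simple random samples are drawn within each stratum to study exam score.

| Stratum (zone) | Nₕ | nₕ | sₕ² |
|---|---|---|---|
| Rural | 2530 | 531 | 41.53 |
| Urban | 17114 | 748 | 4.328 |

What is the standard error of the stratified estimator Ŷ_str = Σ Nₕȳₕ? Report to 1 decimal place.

1419.9

Var(Ŷ_str) = Σₕ Nₕ²(1 − fₕ)sₕ²/nₕ.
Rural: 2530²·(1 − 531/2530)·41.53/531 = 395549.4.
Urban: 17114²·(1 − 748/17114)·4.328/748 = 1.6206145 × 10^6.
Sum = 2.0161639 × 10^6.
SE = √(2.0161639 × 10^6) = 1419.9.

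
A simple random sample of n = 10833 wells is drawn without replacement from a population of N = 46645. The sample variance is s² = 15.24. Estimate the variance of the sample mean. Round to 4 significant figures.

0.001080

Under SRS without replacement, Var(ȳ) = (1 − f)·s²/n with f = n/N = 10833/46645 = 0.23224354.
Var(ȳ) = (1 − 0.23224354)·15.24/10833 = 0.76775646·0.0014068125 = 0.0010800894.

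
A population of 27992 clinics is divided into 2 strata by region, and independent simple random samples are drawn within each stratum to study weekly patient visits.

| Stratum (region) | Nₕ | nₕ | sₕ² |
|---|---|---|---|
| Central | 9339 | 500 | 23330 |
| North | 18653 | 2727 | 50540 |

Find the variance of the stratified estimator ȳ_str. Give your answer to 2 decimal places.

Var(ȳ_str) = Σₕ Wₕ²(1 − fₕ)sₕ²/nₕ with Wₕ = Nₕ/N, N = 27992.
Central: Wₕ = 0.33363104; term = 0.33363104²·(1 − 0.05353892)·23330/500 = 4.9156436.
North: Wₕ = 0.66636896; term = 0.66636896²·(1 − 0.14619632)·50540/2727 = 7.0264772.
Sum = 11.942121.

11.94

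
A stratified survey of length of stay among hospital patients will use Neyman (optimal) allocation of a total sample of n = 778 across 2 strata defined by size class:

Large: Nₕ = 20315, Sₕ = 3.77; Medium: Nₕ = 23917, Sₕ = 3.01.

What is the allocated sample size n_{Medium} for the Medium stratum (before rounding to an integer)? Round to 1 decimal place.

377.0

Neyman allocation: nₕ = n·NₕSₕ / Σⱼ NⱼSⱼ.
Σ NⱼSⱼ = 20315·3.77 + 23917·3.01 = 148577.72.
n_{Medium} = 778·23917·3.01 / 148577.72 = 377.0.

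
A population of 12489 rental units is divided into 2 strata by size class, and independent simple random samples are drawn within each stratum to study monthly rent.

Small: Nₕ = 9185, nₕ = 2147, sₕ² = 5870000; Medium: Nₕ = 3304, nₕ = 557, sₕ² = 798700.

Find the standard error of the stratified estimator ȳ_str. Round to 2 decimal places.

34.88

Var(ȳ_str) = Σₕ Wₕ²(1 − fₕ)sₕ²/nₕ with Wₕ = Nₕ/N, N = 12489.
Small: Wₕ = 0.73544719; term = 0.73544719²·(1 − 0.23375068)·5870000/2147 = 1133.1285.
Medium: Wₕ = 0.26455281; term = 0.26455281²·(1 − 0.16858354)·798700/557 = 83.439531.
Sum = 1216.568.
SE = √(1216.568) = 34.88.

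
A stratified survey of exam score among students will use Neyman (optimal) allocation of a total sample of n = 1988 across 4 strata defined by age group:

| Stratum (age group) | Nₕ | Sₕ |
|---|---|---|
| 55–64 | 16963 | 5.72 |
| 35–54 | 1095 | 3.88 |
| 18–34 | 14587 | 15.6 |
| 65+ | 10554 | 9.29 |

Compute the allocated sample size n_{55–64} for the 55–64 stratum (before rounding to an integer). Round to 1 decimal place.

451.9

Neyman allocation: nₕ = n·NₕSₕ / Σⱼ NⱼSⱼ.
Σ NⱼSⱼ = 16963·5.72 + 1095·3.88 + 14587·15.6 + 10554·9.29 = 426880.82.
n_{55–64} = 1988·16963·5.72 / 426880.82 = 451.9.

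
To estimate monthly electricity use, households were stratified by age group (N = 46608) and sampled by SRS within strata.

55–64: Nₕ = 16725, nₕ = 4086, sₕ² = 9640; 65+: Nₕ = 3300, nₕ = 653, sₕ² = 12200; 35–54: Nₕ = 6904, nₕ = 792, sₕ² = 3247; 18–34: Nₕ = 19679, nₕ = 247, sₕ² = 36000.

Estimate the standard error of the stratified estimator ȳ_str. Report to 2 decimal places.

Var(ȳ_str) = Σₕ Wₕ²(1 − fₕ)sₕ²/nₕ with Wₕ = Nₕ/N, N = 46608.
55–64: Wₕ = 0.35884398; term = 0.35884398²·(1 − 0.24430493)·9640/4086 = 0.22958134.
65+: Wₕ = 0.07080330; term = 0.07080330²·(1 − 0.19787879)·12200/653 = 0.075126576.
35–54: Wₕ = 0.14812908; term = 0.14812908²·(1 − 0.11471611)·3247/792 = 0.079637992.
18–34: Wₕ = 0.42222365; term = 0.42222365²·(1 − 0.01255145)·36000/247 = 25.656957.
Sum = 26.041303.
SE = √(26.041303) = 5.10.

5.10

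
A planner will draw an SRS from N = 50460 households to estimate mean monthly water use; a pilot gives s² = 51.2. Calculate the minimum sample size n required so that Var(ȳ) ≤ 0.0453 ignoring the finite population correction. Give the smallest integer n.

Without fpc, n₀ = s²/D = 51.2/0.0453 = 1130.2428.
Rounding up, n = 1131.

1131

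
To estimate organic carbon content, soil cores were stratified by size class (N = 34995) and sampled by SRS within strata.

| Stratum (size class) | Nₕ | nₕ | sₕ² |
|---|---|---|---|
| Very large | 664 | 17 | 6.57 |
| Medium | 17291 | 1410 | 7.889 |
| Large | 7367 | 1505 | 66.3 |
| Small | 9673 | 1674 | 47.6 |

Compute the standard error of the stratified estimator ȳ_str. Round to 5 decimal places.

0.06885

Var(ȳ_str) = Σₕ Wₕ²(1 − fₕ)sₕ²/nₕ with Wₕ = Nₕ/N, N = 34995.
Very large: Wₕ = 0.01897414; term = 0.01897414²·(1 − 0.02560241)·6.57/17 = 1.3557413 × 10^-4.
Medium: Wₕ = 0.49409916; term = 0.49409916²·(1 − 0.08154531)·7.889/1410 = 0.0012545524.
Large: Wₕ = 0.21051579; term = 0.21051579²·(1 − 0.20428940)·66.3/1505 = 0.0015534652.
Small: Wₕ = 0.27641092; term = 0.27641092²·(1 − 0.17305903)·47.6/1674 = 0.0017965379.
Sum = 0.0047401296.
SE = √(0.0047401296) = 0.06885.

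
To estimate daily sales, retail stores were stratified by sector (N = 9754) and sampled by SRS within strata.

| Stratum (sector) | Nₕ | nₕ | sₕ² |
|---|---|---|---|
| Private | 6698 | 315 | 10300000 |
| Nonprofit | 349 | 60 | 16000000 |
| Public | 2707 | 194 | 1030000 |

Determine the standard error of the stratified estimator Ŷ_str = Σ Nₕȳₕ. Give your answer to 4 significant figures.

1.209 × 10^6

Var(Ŷ_str) = Σₕ Nₕ²(1 − fₕ)sₕ²/nₕ.
Private: 6698²·(1 − 315/6698)·10300000/315 = 1.3979662 × 10^12.
Nonprofit: 349²·(1 − 60/349)·16000000/60 = 2.6896267 × 10^10.
Public: 2707²·(1 − 194/2707)·1030000/194 = 3.611738 × 10^10.
Sum = 1.4609798 × 10^12.
SE = √(1.4609798 × 10^12) = 1.209 × 10^6.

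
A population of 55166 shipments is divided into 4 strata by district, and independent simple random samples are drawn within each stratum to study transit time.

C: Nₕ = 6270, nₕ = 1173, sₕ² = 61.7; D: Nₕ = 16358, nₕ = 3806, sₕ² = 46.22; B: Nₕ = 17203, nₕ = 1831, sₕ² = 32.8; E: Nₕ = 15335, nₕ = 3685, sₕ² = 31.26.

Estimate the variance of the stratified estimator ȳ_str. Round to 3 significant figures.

Var(ȳ_str) = Σₕ Wₕ²(1 − fₕ)sₕ²/nₕ with Wₕ = Nₕ/N, N = 55166.
C: Wₕ = 0.11365696; term = 0.11365696²·(1 − 0.18708134)·61.7/1173 = 5.5236523 × 10^-4.
D: Wₕ = 0.29652322; term = 0.29652322²·(1 − 0.23266903)·46.22/3806 = 8.1933461 × 10^-4.
B: Wₕ = 0.31184063; term = 0.31184063²·(1 − 0.10643492)·32.8/1831 = 0.0015566002.
E: Wₕ = 0.27797919; term = 0.27797919²·(1 − 0.24029997)·31.26/3685 = 4.9798722 × 10^-4.
Sum = 0.0034262873.

0.00343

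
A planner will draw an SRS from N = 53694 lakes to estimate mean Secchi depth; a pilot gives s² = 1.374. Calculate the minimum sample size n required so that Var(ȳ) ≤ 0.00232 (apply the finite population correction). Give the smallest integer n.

Without fpc, n₀ = s²/D = 1.374/0.00232 = 592.2414.
With fpc, (1 − n/N)·s²/n ≤ D requires n ≥ n₀/(1 + n₀/N) = 592.2414/(1 + 592.2414/53694) = 585.7803.
Rounding up, n = 586.

586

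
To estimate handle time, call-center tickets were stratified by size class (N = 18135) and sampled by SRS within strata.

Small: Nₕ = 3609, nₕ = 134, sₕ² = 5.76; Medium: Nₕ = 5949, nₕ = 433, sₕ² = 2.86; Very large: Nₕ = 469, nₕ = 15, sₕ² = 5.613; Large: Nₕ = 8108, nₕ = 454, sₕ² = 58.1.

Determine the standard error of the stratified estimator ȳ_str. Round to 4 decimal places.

Var(ȳ_str) = Σₕ Wₕ²(1 − fₕ)sₕ²/nₕ with Wₕ = Nₕ/N, N = 18135.
Small: Wₕ = 0.19900744; term = 0.19900744²·(1 − 0.03712940)·5.76/134 = 0.001639171.
Medium: Wₕ = 0.32803970; term = 0.32803970²·(1 − 0.07278534)·2.86/433 = 6.5903919 × 10^-4.
Very large: Wₕ = 0.02586159; term = 0.02586159²·(1 − 0.03198294)·5.613/15 = 2.4226873 × 10^-4.
Large: Wₕ = 0.44709126; term = 0.44709126²·(1 − 0.05599408)·58.1/454 = 0.024148344.
Sum = 0.026688823.
SE = √(0.026688823) = 0.1634.

0.1634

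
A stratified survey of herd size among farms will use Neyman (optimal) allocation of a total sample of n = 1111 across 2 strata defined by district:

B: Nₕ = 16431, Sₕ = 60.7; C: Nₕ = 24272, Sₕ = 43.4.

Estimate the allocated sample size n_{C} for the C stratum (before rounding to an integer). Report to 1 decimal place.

Neyman allocation: nₕ = n·NₕSₕ / Σⱼ NⱼSⱼ.
Σ NⱼSⱼ = 16431·60.7 + 24272·43.4 = 2.0507665 × 10^6.
n_{C} = 1111·24272·43.4 / (2.0507665 × 10^6) = 570.7.

570.7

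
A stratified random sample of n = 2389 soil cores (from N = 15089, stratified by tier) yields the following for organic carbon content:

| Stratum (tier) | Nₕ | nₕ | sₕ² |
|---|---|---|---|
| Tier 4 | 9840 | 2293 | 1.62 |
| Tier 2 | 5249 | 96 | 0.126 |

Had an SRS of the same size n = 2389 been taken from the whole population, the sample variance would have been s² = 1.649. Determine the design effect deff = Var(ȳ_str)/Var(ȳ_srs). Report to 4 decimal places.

Var(ȳ_str) = Σ Wₕ²(1−fₕ)sₕ²/nₕ with Wₕ = Nₕ/15089:
  Tier 4: (9840/15089)²·(1−2293/9840)·1.62/2293 = 2.3044086 × 10^-4
  Tier 2: (5249/15089)²·(1−96/5249)·0.126/96 = 1.5592477 × 10^-4
  → Var(ȳ_str) = 3.8636563 × 10^-4.
Var(ȳ_srs) = (1 − 2389/15089)·1.649/2389 = 5.8096206 × 10^-4.
deff = (3.8636563 × 10^-4) / (5.8096206 × 10^-4) = 0.6650.

0.6650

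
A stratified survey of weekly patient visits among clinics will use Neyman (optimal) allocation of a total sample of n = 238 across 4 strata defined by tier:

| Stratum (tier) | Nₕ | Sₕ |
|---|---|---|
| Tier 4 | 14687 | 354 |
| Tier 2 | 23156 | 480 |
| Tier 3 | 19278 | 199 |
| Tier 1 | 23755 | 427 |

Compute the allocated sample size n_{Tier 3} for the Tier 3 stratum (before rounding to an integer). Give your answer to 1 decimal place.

30.1

Neyman allocation: nₕ = n·NₕSₕ / Σⱼ NⱼSⱼ.
Σ NⱼSⱼ = 14687·354 + 23156·480 + 19278·199 + 23755·427 = 3.0293785 × 10^7.
n_{Tier 3} = 238·19278·199 / (3.0293785 × 10^7) = 30.1.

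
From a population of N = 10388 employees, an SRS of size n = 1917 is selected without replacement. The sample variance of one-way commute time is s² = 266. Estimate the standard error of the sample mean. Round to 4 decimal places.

Under SRS without replacement, Var(ȳ) = (1 − f)·s²/n with f = n/N = 1917/10388 = 0.18453985.
Var(ȳ) = (1 − 0.18453985)·266/1917 = 0.81546015·0.13875848 = 0.11315201.
SE(ȳ) = √(0.11315201) = 0.3364.

0.3364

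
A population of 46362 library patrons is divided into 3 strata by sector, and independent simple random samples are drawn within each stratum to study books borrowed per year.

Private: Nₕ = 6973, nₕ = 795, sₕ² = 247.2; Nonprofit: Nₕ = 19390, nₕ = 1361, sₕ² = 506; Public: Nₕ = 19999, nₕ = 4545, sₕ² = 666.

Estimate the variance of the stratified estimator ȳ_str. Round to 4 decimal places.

0.0878

Var(ȳ_str) = Σₕ Wₕ²(1 − fₕ)sₕ²/nₕ with Wₕ = Nₕ/N, N = 46362.
Private: Wₕ = 0.15040335; term = 0.15040335²·(1 − 0.11401119)·247.2/795 = 0.0062319589.
Nonprofit: Wₕ = 0.41823045; term = 0.41823045²·(1 − 0.07019082)·506/1361 = 0.060466874.
Public: Wₕ = 0.43136621; term = 0.43136621²·(1 − 0.22726136)·666/4545 = 0.021070032.
Sum = 0.087768865.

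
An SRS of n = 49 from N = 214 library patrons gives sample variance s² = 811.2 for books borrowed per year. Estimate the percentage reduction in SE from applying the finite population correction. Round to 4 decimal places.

12.1918

f = n/N = 49/214 = 0.22897196.
SE_no-fpc = √(s²/n) = 4.0687961; SE_fpc = √((1−f)s²/n) = 3.5727367.
Ratio = √(1−f) = 0.87808202. Reduction = 100·(1 − 0.87808202) = 12.1918%.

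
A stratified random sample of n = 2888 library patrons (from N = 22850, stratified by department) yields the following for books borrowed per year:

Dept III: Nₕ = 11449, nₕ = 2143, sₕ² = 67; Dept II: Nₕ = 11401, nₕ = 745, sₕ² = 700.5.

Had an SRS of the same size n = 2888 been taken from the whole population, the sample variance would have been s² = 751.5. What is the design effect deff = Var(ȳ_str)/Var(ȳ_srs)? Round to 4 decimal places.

0.9905

Var(ȳ_str) = Σ Wₕ²(1−fₕ)sₕ²/nₕ with Wₕ = Nₕ/22850:
  Dept III: (11449/22850)²·(1−2143/11449)·67/2143 = 0.0063798553
  Dept II: (11401/22850)²·(1−745/11401)·700.5/745 = 0.21878453
  → Var(ȳ_str) = 0.22516439.
Var(ȳ_srs) = (1 − 2888/22850)·751.5/2888 = 0.22732628.
deff = 0.22516439 / 0.22732628 = 0.9905.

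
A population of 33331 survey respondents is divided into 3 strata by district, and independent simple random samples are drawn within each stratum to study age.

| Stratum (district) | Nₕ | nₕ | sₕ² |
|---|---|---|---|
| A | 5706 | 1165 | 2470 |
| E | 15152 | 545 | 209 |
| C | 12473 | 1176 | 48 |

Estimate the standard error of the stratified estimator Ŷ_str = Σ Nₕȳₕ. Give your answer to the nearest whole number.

12065

Var(Ŷ_str) = Σₕ Nₕ²(1 − fₕ)sₕ²/nₕ.
A: 5706²·(1 − 1165/5706)·2470/1165 = 5.4935654 × 10^7.
E: 15152²·(1 − 545/15152)·209/545 = 8.4875193 × 10^7.
C: 12473²·(1 − 1176/12473)·48/1176 = 5.7513258 × 10^6.
Sum = 1.4556217 × 10^8.
SE = √(1.4556217 × 10^8) = 12065.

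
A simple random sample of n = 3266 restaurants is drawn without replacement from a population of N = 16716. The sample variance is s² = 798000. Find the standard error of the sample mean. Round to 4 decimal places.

Under SRS without replacement, Var(ȳ) = (1 − f)·s²/n with f = n/N = 3266/16716 = 0.19538167.
Var(ȳ) = (1 − 0.19538167)·798000/3266 = 0.80461833·244.33558 = 196.59689.
SE(ȳ) = √(196.59689) = 14.0213.

14.0213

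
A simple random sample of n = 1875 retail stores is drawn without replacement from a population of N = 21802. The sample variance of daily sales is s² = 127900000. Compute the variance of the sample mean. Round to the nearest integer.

62347

Under SRS without replacement, Var(ȳ) = (1 − f)·s²/n with f = n/N = 1875/21802 = 0.08600128.
Var(ȳ) = (1 − 0.08600128)·127900000/1875 = 0.91399872·68213.333 = 62346.899.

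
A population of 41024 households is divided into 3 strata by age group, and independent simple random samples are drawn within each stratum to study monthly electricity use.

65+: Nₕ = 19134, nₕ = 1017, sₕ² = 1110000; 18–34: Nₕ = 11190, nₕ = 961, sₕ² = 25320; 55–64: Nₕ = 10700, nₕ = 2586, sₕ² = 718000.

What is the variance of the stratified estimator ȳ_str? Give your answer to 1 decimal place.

Var(ȳ_str) = Σₕ Wₕ²(1 − fₕ)sₕ²/nₕ with Wₕ = Nₕ/N, N = 41024.
65+: Wₕ = 0.46640991; term = 0.46640991²·(1 − 0.05315146)·1110000/1017 = 224.81127.
18–34: Wₕ = 0.27276716; term = 0.27276716²·(1 − 0.08588025)·25320/961 = 1.7919569.
55–64: Wₕ = 0.26082293; term = 0.26082293²·(1 − 0.24168224)·718000/2586 = 14.323155.
Sum = 240.92638.

240.9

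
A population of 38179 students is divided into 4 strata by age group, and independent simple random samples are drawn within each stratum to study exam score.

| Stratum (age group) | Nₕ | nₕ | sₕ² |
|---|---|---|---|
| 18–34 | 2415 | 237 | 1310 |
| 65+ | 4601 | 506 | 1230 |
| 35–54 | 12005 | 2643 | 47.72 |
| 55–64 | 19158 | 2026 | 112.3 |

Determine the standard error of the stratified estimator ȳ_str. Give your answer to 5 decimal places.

0.25542

Var(ȳ_str) = Σₕ Wₕ²(1 − fₕ)sₕ²/nₕ with Wₕ = Nₕ/N, N = 38179.
18–34: Wₕ = 0.06325467; term = 0.06325467²·(1 − 0.09813665)·1310/237 = 0.019945681.
65+: Wₕ = 0.12051128; term = 0.12051128²·(1 − 0.10997609)·1230/506 = 0.031420395.
35–54: Wₕ = 0.31443988; term = 0.31443988²·(1 − 0.22015827)·47.72/2643 = 0.0013921466.
55–64: Wₕ = 0.50179418; term = 0.50179418²·(1 − 0.10575217)·112.3/2026 = 0.012481002.
Sum = 0.065239225.
SE = √(0.065239225) = 0.25542.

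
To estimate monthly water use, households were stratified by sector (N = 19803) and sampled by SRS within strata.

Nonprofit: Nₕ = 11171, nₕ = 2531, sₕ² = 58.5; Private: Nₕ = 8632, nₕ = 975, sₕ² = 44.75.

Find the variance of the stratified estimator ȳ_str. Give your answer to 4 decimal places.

0.0134

Var(ȳ_str) = Σₕ Wₕ²(1 − fₕ)sₕ²/nₕ with Wₕ = Nₕ/N, N = 19803.
Nonprofit: Wₕ = 0.56410645; term = 0.56410645²·(1 − 0.22656879)·58.5/2531 = 0.0056886281.
Private: Wₕ = 0.43589355; term = 0.43589355²·(1 − 0.11295181)·44.75/975 = 0.0077356449.
Sum = 0.013424273.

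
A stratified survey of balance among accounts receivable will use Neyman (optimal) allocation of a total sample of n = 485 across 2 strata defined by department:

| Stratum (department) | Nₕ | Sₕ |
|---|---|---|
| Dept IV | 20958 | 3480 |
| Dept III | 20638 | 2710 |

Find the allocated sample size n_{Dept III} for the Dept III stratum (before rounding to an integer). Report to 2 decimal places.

Neyman allocation: nₕ = n·NₕSₕ / Σⱼ NⱼSⱼ.
Σ NⱼSⱼ = 20958·3480 + 20638·2710 = 1.2886282 × 10^8.
n_{Dept III} = 485·20638·2710 / (1.2886282 × 10^8) = 210.50.

210.50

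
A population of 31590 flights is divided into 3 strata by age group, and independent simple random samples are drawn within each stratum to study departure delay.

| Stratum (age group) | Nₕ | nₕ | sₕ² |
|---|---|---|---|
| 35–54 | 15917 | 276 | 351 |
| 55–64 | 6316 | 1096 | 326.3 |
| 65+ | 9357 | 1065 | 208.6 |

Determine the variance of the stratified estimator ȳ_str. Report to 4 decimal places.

0.3423

Var(ȳ_str) = Σₕ Wₕ²(1 − fₕ)sₕ²/nₕ with Wₕ = Nₕ/N, N = 31590.
35–54: Wₕ = 0.50386198; term = 0.50386198²·(1 − 0.01733995)·351/276 = 0.31726672.
55–64: Wₕ = 0.19993669; term = 0.19993669²·(1 − 0.17352755)·326.3/1096 = 0.0098360311.
65+: Wₕ = 0.29620133; term = 0.29620133²·(1 − 0.11381853)·208.6/1065 = 0.015228649.
Sum = 0.3423314.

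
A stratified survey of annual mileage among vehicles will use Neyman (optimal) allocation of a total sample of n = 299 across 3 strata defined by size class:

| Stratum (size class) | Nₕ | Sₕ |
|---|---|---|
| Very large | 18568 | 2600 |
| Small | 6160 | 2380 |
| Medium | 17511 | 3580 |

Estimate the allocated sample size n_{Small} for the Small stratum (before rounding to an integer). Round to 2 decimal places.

Neyman allocation: nₕ = n·NₕSₕ / Σⱼ NⱼSⱼ.
Σ NⱼSⱼ = 18568·2600 + 6160·2380 + 17511·3580 = 1.2562698 × 10^8.
n_{Small} = 299·6160·2380 / (1.2562698 × 10^8) = 34.89.

34.89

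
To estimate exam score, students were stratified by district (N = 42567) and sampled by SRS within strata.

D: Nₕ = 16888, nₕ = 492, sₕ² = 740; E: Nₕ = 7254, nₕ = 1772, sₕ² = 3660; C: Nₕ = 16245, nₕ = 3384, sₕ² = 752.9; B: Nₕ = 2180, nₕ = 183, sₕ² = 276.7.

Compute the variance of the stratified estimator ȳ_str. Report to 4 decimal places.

0.3045

Var(ȳ_str) = Σₕ Wₕ²(1 − fₕ)sₕ²/nₕ with Wₕ = Nₕ/N, N = 42567.
D: Wₕ = 0.39673926; term = 0.39673926²·(1 − 0.02913311)·740/492 = 0.22984585.
E: Wₕ = 0.17041370; term = 0.17041370²·(1 − 0.24427902)·3660/1772 = 0.045330224.
C: Wₕ = 0.38163366; term = 0.38163366²·(1 − 0.20831025)·752.9/3384 = 0.025654013.
B: Wₕ = 0.05121338; term = 0.05121338²·(1 − 0.08394495)·276.7/183 = 0.0036328423.
Sum = 0.30446293.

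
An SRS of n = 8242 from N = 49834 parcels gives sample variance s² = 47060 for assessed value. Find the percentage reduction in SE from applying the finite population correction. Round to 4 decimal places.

8.6430

f = n/N = 8242/49834 = 0.16538909.
SE_no-fpc = √(s²/n) = 2.3895144; SE_fpc = √((1−f)s²/n) = 2.1829897.
Ratio = √(1−f) = 0.91357042. Reduction = 100·(1 − 0.91357042) = 8.6430%.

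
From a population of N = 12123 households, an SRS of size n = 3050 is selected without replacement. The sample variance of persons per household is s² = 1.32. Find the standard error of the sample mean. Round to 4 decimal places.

Under SRS without replacement, Var(ȳ) = (1 − f)·s²/n with f = n/N = 3050/12123 = 0.25158789.
Var(ȳ) = (1 − 0.25158789)·1.32/3050 = 0.74841211·4.3278689 × 10^-4 = 3.2390295 × 10^-4.
SE(ȳ) = √(3.2390295 × 10^-4) = 0.0180.

0.0180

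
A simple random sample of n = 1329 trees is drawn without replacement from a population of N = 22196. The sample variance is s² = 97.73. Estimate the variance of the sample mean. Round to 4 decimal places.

Under SRS without replacement, Var(ȳ) = (1 − f)·s²/n with f = n/N = 1329/22196 = 0.05987565.
Var(ȳ) = (1 − 0.05987565)·97.73/1329 = 0.94012435·0.073536494 = 0.069133448.

0.0691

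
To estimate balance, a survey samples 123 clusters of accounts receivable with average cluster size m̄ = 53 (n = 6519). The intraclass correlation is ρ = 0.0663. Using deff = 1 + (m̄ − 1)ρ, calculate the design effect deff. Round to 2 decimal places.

4.45

deff = 1 + (53 − 1)·0.0663 = 1 + 3.4476 = 4.4476.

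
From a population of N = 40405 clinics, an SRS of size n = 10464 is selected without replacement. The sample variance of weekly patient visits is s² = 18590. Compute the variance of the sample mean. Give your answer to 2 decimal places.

1.32

Under SRS without replacement, Var(ȳ) = (1 − f)·s²/n with f = n/N = 10464/40405 = 0.25897785.
Var(ȳ) = (1 − 0.25897785)·18590/10464 = 0.74102215·1.7765673 = 1.3164757.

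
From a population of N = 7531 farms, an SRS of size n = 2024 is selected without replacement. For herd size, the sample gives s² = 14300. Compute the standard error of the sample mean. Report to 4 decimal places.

2.2730

Under SRS without replacement, Var(ȳ) = (1 − f)·s²/n with f = n/N = 2024/7531 = 0.26875581.
Var(ȳ) = (1 − 0.26875581)·14300/2024 = 0.73124419·7.0652174 = 5.1663992.
SE(ȳ) = √(5.1663992) = 2.2730.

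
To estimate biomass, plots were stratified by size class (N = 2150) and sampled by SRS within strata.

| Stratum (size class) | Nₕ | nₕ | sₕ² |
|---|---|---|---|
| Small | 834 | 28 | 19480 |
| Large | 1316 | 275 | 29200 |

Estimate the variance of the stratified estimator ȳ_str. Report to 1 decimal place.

132.6

Var(ȳ_str) = Σₕ Wₕ²(1 − fₕ)sₕ²/nₕ with Wₕ = Nₕ/N, N = 2150.
Small: Wₕ = 0.38790698; term = 0.38790698²·(1 − 0.03357314)·19480/28 = 101.17078.
Large: Wₕ = 0.61209302; term = 0.61209302²·(1 − 0.20896657)·29200/275 = 31.468776.
Sum = 132.63956.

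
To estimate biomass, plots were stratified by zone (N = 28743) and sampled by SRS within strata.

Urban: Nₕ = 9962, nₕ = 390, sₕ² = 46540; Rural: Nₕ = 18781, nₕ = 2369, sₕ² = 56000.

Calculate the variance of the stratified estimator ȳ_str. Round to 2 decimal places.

Var(ȳ_str) = Σₕ Wₕ²(1 − fₕ)sₕ²/nₕ with Wₕ = Nₕ/N, N = 28743.
Urban: Wₕ = 0.34658873; term = 0.34658873²·(1 − 0.03914877)·46540/390 = 13.773579.
Rural: Wₕ = 0.65341127; term = 0.65341127²·(1 − 0.12613812)·56000/2369 = 8.8193991.
Sum = 22.592978.

22.59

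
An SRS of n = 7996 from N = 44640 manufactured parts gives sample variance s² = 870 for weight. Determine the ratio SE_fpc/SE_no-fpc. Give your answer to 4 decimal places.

f = n/N = 7996/44640 = 0.17912186.
SE_no-fpc = √(s²/n) = 0.32985512; SE_fpc = √((1−f)s²/n) = 0.29885641.
Ratio = √(1−f) = 0.90602325.

0.9060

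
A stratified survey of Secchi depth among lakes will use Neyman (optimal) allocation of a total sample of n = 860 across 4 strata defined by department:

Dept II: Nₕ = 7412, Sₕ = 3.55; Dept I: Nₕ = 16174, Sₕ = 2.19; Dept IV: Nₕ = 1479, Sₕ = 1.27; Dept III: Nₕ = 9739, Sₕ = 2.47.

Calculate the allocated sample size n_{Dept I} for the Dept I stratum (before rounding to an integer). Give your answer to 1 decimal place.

347.5

Neyman allocation: nₕ = n·NₕSₕ / Σⱼ NⱼSⱼ.
Σ NⱼSⱼ = 7412·3.55 + 16174·2.19 + 1479·1.27 + 9739·2.47 = 87667.32.
n_{Dept I} = 860·16174·2.19 / 87667.32 = 347.5.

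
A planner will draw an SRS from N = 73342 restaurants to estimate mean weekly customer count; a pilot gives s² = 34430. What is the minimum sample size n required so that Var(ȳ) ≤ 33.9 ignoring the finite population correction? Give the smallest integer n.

Without fpc, n₀ = s²/D = 34430/33.9 = 1015.6342.
Rounding up, n = 1016.

1016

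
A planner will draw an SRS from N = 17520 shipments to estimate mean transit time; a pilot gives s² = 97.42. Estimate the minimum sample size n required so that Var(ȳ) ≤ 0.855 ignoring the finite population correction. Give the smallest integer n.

114

Without fpc, n₀ = s²/D = 97.42/0.855 = 113.9415.
Rounding up, n = 114.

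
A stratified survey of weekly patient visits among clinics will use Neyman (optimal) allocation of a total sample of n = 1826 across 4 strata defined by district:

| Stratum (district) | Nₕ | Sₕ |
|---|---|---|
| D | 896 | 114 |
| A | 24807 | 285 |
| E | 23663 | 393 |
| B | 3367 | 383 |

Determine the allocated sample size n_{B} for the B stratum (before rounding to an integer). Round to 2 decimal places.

132.58

Neyman allocation: nₕ = n·NₕSₕ / Σⱼ NⱼSⱼ.
Σ NⱼSⱼ = 896·114 + 24807·285 + 23663·393 + 3367·383 = 1.7761259 × 10^7.
n_{B} = 1826·3367·383 / (1.7761259 × 10^7) = 132.58.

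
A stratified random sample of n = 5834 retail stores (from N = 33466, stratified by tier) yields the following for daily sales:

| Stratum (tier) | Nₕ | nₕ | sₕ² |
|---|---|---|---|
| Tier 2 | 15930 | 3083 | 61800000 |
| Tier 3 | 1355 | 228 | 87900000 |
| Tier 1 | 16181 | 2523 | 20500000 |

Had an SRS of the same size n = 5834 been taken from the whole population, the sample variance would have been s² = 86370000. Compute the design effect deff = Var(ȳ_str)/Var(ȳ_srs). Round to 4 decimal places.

Var(ȳ_str) = Σ Wₕ²(1−fₕ)sₕ²/nₕ with Wₕ = Nₕ/33466:
  Tier 2: (15930/33466)²·(1−3083/15930)·61800000/3083 = 3662.8981
  Tier 3: (1355/33466)²·(1−228/1355)·87900000/228 = 525.66568
  Tier 1: (16181/33466)²·(1−2523/16181)·20500000/2523 = 1603.3246
  → Var(ȳ_str) = 5791.8884.
Var(ȳ_srs) = (1 − 5834/33466)·86370000/5834 = 12223.765.
deff = 5791.8884 / 12223.765 = 0.4738.

0.4738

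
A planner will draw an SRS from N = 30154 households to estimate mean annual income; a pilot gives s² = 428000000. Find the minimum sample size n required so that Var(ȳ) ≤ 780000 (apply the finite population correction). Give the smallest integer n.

539

Without fpc, n₀ = s²/D = 428000000/780000 = 548.7179.
With fpc, (1 − n/N)·s²/n ≤ D requires n ≥ n₀/(1 + n₀/N) = 548.7179/(1 + 548.7179/30154) = 538.9112.
Rounding up, n = 539.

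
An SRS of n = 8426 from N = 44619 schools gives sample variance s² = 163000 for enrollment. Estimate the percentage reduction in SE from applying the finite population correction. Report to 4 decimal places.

9.9358

f = n/N = 8426/44619 = 0.18884332.
SE_no-fpc = √(s²/n) = 4.398282; SE_fpc = √((1−f)s²/n) = 3.9612792.
Ratio = √(1−f) = 0.90064237. Reduction = 100·(1 − 0.90064237) = 9.9358%.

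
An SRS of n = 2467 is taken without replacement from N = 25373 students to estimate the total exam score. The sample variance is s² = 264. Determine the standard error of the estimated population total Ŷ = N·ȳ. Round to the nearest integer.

7886

Var(Ŷ) = N²·Var(ȳ) = N²·(1 − n/N)·s²/n.
f = 2467/25373 = 0.09722934; Var(ȳ) = 0.90277066·264/2467 = 0.096607805.
Var(Ŷ) = 25373² · 0.096607805 = 6.2195055 × 10^7.
SE(Ŷ) = √(6.2195055 × 10^7) = 7886.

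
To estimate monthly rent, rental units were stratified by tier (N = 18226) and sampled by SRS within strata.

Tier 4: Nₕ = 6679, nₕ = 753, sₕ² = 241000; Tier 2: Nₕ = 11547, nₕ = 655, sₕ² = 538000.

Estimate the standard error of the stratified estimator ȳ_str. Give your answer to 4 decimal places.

18.6846

Var(ȳ_str) = Σₕ Wₕ²(1 − fₕ)sₕ²/nₕ with Wₕ = Nₕ/N, N = 18226.
Tier 4: Wₕ = 0.36645452; term = 0.36645452²·(1 − 0.11274143)·241000/753 = 38.134006.
Tier 2: Wₕ = 0.63354548; term = 0.63354548²·(1 − 0.05672469)·538000/655 = 310.98185.
Sum = 349.11586.
SE = √(349.11586) = 18.6846.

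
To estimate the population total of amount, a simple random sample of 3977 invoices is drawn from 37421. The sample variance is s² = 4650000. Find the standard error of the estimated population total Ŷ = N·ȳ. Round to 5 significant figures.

1.2097 × 10^6

Var(Ŷ) = N²·Var(ȳ) = N²·(1 − n/N)·s²/n.
f = 3977/37421 = 0.10627722; Var(ȳ) = 0.89372278·4650000/3977 = 1044.9613.
Var(Ŷ) = 37421² · 1044.9613 = 1.463292 × 10^12.
SE(Ŷ) = √(1.463292 × 10^12) = 1.2097 × 10^6.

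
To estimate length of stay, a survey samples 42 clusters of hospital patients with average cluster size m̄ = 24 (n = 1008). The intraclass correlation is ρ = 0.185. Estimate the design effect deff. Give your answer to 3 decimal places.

deff = 1 + (24 − 1)·0.185 = 1 + 4.255 = 5.255.

5.255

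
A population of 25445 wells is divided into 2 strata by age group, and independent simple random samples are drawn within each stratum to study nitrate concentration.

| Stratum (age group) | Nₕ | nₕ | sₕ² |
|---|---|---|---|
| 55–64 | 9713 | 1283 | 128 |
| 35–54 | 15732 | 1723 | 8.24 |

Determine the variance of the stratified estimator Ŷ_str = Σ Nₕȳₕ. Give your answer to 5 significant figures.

9.2229 × 10^6

Var(Ŷ_str) = Σₕ Nₕ²(1 − fₕ)sₕ²/nₕ.
55–64: 9713²·(1 − 1283/9713)·128/1283 = 8.1689131 × 10^6.
35–54: 15732²·(1 − 1723/15732)·8.24/1723 = 1.0539815 × 10^6.
Sum = 9.2228946 × 10^6.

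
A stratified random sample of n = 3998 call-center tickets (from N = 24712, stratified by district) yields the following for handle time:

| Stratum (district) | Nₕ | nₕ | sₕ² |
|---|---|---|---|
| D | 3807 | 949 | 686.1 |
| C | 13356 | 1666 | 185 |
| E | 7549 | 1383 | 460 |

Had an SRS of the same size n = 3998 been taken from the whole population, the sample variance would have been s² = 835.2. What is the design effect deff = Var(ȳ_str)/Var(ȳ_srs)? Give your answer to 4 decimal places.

Var(ȳ_str) = Σ Wₕ²(1−fₕ)sₕ²/nₕ with Wₕ = Nₕ/24712:
  D: (3807/24712)²·(1−949/3807)·686.1/949 = 0.012881028
  C: (13356/24712)²·(1−1666/13356)·185/1666 = 0.028390423
  E: (7549/24712)²·(1−1383/7549)·460/1383 = 0.025352034
  → Var(ȳ_str) = 0.066623485.
Var(ȳ_srs) = (1 − 3998/24712)·835.2/3998 = 0.17510711.
deff = 0.066623485 / 0.17510711 = 0.3805.

0.3805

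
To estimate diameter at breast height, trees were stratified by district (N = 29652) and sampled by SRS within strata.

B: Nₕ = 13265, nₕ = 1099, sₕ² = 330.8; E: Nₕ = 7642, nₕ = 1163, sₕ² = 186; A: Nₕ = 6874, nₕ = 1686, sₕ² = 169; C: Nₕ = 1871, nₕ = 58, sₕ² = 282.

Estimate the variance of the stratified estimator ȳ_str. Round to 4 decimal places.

0.0871

Var(ȳ_str) = Σₕ Wₕ²(1 − fₕ)sₕ²/nₕ with Wₕ = Nₕ/N, N = 29652.
B: Wₕ = 0.44735600; term = 0.44735600²·(1 − 0.08284960)·330.8/1099 = 0.055247788.
E: Wₕ = 0.25772292; term = 0.25772292²·(1 − 0.15218529)·186/1163 = 0.0090061725.
A: Wₕ = 0.23182247; term = 0.23182247²·(1 − 0.24527204)·169/1686 = 0.0040656562.
C: Wₕ = 0.06309861; term = 0.06309861²·(1 − 0.03099947)·282/58 = 0.018757922.
Sum = 0.087077539.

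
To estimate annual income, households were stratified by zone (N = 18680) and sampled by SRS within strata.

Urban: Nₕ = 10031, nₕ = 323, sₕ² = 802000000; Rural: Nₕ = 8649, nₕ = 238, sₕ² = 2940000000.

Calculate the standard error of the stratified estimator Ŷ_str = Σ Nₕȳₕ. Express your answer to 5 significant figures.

3.3770 × 10^7

Var(Ŷ_str) = Σₕ Nₕ²(1 − fₕ)sₕ²/nₕ.
Urban: 10031²·(1 − 323/10031)·802000000/323 = 2.4179418 × 10^14.
Rural: 8649²·(1 − 238/8649)·2940000000/238 = 8.9863619 × 10^14.
Sum = 1.1404304 × 10^15.
SE = √(1.1404304 × 10^15) = 3.3770 × 10^7.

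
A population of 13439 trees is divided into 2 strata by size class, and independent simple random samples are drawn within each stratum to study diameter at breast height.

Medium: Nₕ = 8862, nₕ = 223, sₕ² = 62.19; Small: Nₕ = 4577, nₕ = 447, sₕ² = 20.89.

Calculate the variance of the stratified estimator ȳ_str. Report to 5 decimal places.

0.12311

Var(ȳ_str) = Σₕ Wₕ²(1 − fₕ)sₕ²/nₕ with Wₕ = Nₕ/N, N = 13439.
Medium: Wₕ = 0.65942406; term = 0.65942406²·(1 − 0.02516362)·62.19/223 = 0.1182162.
Small: Wₕ = 0.34057594; term = 0.34057594²·(1 − 0.09766222)·20.89/447 = 0.0048913414.
Sum = 0.12310754.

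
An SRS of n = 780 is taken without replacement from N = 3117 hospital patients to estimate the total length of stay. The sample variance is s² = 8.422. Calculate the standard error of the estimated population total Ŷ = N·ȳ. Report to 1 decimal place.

Var(Ŷ) = N²·Var(ȳ) = N²·(1 − n/N)·s²/n.
f = 780/3117 = 0.25024062; Var(ȳ) = 0.74975938·8.422/780 = 0.0080954789.
Var(Ŷ) = 3117² · 0.0080954789 = 78653.155.
SE(Ŷ) = √(78653.155) = 280.5.

280.5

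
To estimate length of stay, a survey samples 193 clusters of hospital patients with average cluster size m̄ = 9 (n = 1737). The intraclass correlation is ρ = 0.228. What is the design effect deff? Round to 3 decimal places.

2.824

deff = 1 + (9 − 1)·0.228 = 1 + 1.824 = 2.824.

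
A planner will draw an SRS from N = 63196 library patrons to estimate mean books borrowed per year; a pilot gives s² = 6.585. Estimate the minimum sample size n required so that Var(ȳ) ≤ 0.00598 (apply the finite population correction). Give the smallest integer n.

Without fpc, n₀ = s²/D = 6.585/0.00598 = 1101.1706.
With fpc, (1 − n/N)·s²/n ≤ D requires n ≥ n₀/(1 + n₀/N) = 1101.1706/(1 + 1101.1706/63196) = 1082.3117.
Rounding up, n = 1083.

1083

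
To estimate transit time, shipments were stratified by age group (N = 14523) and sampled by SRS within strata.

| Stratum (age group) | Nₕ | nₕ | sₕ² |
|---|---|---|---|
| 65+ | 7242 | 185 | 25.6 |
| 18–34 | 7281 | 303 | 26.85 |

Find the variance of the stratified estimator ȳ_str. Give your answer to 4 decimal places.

Var(ȳ_str) = Σₕ Wₕ²(1 − fₕ)sₕ²/nₕ with Wₕ = Nₕ/N, N = 14523.
65+: Wₕ = 0.49865730; term = 0.49865730²·(1 − 0.02554543)·25.6/185 = 0.03353005.
18–34: Wₕ = 0.50134270; term = 0.50134270²·(1 − 0.04161516)·26.85/303 = 0.021345729.
Sum = 0.054875779.

0.0549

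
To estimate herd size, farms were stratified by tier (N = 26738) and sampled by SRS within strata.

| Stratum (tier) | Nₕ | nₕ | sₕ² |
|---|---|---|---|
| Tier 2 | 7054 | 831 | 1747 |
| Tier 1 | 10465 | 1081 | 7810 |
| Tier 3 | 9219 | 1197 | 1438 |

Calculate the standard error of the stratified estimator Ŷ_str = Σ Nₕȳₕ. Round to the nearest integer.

29843

Var(Ŷ_str) = Σₕ Nₕ²(1 − fₕ)sₕ²/nₕ.
Tier 2: 7054²·(1 − 831/7054)·1747/831 = 9.2284154 × 10^7.
Tier 1: 10465²·(1 − 1081/10465)·7810/1081 = 7.0950028 × 10^8.
Tier 3: 9219²·(1 − 1197/9219)·1438/1197 = 8.8844635 × 10^7.
Sum = 8.9062907 × 10^8.
SE = √(8.9062907 × 10^8) = 29843.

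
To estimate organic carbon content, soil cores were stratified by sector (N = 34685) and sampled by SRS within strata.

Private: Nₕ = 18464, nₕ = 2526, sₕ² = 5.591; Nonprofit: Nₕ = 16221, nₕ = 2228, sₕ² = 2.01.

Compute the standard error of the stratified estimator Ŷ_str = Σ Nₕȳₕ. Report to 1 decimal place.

Var(Ŷ_str) = Σₕ Nₕ²(1 − fₕ)sₕ²/nₕ.
Private: 18464²·(1 − 2526/18464)·5.591/2526 = 651352.01.
Nonprofit: 16221²·(1 − 2228/16221)·2.01/2228 = 204771.41.
Sum = 856123.42.
SE = √(856123.42) = 925.3.

925.3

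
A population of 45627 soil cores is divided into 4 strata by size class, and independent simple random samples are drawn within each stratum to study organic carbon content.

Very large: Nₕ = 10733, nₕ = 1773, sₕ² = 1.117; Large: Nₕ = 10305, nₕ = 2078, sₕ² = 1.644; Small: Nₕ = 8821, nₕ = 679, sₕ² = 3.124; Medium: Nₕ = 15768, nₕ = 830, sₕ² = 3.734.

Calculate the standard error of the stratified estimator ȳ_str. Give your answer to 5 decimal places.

0.02700

Var(ȳ_str) = Σₕ Wₕ²(1 − fₕ)sₕ²/nₕ with Wₕ = Nₕ/N, N = 45627.
Very large: Wₕ = 0.23523352; term = 0.23523352²·(1 − 0.16519147)·1.117/1773 = 2.9102463 × 10^-5.
Large: Wₕ = 0.22585311; term = 0.22585311²·(1 − 0.20164968)·1.644/2078 = 3.2218249 × 10^-5.
Small: Wₕ = 0.19332851; term = 0.19332851²·(1 − 0.07697540)·3.124/679 = 1.5872537 × 10^-4.
Medium: Wₕ = 0.34558485; term = 0.34558485²·(1 − 0.05263825)·3.734/830 = 5.0900431 × 10^-4.
Sum = 7.2905039 × 10^-4.
SE = √(7.2905039 × 10^-4) = 0.02700.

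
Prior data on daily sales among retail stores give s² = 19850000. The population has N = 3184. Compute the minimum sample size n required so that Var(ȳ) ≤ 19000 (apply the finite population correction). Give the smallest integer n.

787

Without fpc, n₀ = s²/D = 19850000/19000 = 1044.7368.
With fpc, (1 − n/N)·s²/n ≤ D requires n ≥ n₀/(1 + n₀/N) = 1044.7368/(1 + 1044.7368/3184) = 786.6278.
Rounding up, n = 787.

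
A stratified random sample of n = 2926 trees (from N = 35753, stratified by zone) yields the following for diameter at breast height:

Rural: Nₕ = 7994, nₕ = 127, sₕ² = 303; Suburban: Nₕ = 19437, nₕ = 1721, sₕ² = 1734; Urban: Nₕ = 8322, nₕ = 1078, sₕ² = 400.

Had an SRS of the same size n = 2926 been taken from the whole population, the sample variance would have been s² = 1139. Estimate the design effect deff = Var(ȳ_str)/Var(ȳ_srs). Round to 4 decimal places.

Var(ȳ_str) = Σ Wₕ²(1−fₕ)sₕ²/nₕ with Wₕ = Nₕ/35753:
  Rural: (7994/35753)²·(1−127/7994)·303/127 = 0.11737814
  Suburban: (19437/35753)²·(1−1721/19437)·1734/1721 = 0.27141769
  Urban: (8322/35753)²·(1−1078/8322)·400/1078 = 0.01749937
  → Var(ȳ_str) = 0.4062952.
Var(ȳ_srs) = (1 − 2926/35753)·1139/2926 = 0.35741116.
deff = 0.4062952 / 0.35741116 = 1.1368.

1.1368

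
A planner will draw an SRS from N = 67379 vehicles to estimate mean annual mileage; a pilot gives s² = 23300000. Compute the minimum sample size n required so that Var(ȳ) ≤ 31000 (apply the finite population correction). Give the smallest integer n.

Without fpc, n₀ = s²/D = 23300000/31000 = 751.6129.
With fpc, (1 − n/N)·s²/n ≤ D requires n ≥ n₀/(1 + n₀/N) = 751.6129/(1 + 751.6129/67379) = 743.3212.
Rounding up, n = 744.

744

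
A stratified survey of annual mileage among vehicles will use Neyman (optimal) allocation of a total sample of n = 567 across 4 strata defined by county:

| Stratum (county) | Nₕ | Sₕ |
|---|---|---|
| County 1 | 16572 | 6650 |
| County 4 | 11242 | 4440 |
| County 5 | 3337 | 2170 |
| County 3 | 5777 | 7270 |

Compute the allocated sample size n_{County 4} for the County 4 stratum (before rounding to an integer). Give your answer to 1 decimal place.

135.2

Neyman allocation: nₕ = n·NₕSₕ / Σⱼ NⱼSⱼ.
Σ NⱼSⱼ = 16572·6650 + 11242·4440 + 3337·2170 + 5777·7270 = 2.0935836 × 10^8.
n_{County 4} = 567·11242·4440 / (2.0935836 × 10^8) = 135.2.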